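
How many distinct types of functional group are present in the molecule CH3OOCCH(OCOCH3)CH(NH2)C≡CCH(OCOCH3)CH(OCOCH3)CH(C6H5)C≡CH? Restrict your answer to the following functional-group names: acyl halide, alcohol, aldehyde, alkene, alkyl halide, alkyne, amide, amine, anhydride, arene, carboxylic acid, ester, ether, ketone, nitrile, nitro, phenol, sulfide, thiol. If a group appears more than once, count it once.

Working along the chain:
  CH3OOC: CH3O–C(=O)–: carbonyl C bonded to C and to –OCH3 → ester (not ketone + ether).
  CH(OCOCH3): pendant –OC(=O)CH3: an acyloxy group → ester.
  CH(NH2): –NH2 on an sp³ carbon with no adjacent C=O → amine.
  C≡C: C≡C triple bond → alkyne.
  CH(OCOCH3): pendant –OC(=O)CH3: an acyloxy group → ester.
  CH(OCOCH3): pendant –OC(=O)CH3: an acyloxy group → ester.
  CH(C6H5): pendant –C6H5: benzene ring → arene.
  C≡CH: C≡C triple bond → alkyne.
Distinct types present: alkyne, amine, arene, ester.

4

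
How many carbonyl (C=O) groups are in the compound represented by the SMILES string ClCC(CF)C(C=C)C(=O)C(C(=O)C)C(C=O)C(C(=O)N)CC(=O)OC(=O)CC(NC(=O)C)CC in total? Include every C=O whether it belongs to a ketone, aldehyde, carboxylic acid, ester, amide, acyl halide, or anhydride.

7

CO: ketone, 1 C=O (running total 1).
CH(COCH3): ketone, 1 C=O (running total 2).
CH(CHO): aldehyde, 1 C=O (running total 3).
CH(CONH2): amide, 1 C=O (running total 4).
CH2CO-O-COCH2: anhydride, 2 C=O (running total 6).
CH(NHCOCH3): amide, 1 C=O (running total 7).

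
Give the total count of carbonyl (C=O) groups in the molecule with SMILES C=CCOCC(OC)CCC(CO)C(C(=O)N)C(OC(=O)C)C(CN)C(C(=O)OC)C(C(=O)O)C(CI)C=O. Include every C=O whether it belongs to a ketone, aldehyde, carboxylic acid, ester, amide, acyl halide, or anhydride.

CH(CONH2): amide, 1 C=O (running total 1).
CH(OCOCH3): ester, 1 C=O (running total 2).
CH(COOCH3): ester, 1 C=O (running total 3).
CH(COOH): carboxylic acid, 1 C=O (running total 4).
CHO: aldehyde, 1 C=O (running total 5).

5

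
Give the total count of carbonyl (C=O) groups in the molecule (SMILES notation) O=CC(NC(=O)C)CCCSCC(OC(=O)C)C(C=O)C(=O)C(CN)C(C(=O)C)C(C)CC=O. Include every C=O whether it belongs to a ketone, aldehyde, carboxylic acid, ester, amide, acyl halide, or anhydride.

OHC: aldehyde, 1 C=O (running total 1).
CH(NHCOCH3): amide, 1 C=O (running total 2).
CH(OCOCH3): ester, 1 C=O (running total 3).
CH(CHO): aldehyde, 1 C=O (running total 4).
CO: ketone, 1 C=O (running total 5).
CH(COCH3): ketone, 1 C=O (running total 6).
CHO: aldehyde, 1 C=O (running total 7).

7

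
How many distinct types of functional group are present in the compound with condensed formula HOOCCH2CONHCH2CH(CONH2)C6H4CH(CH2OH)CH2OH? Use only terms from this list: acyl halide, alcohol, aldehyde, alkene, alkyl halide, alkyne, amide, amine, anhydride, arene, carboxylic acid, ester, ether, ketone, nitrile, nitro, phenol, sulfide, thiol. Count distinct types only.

Reading the structure from left to right:
  HOOC: –COOH: carbonyl C bonded to –OH and C → carboxylic acid (the –OH is not a separate alcohol).
  CH2CONHCH2: –C(=O)–N– linkage → amide (the N is not an amine).
  CH(CONH2): pendant –CONH2: carbonyl C bonded to C and N → amide.
  C6H4: para-disubstituted benzene ring → arene.
  CH(CH2OH): pendant –CH2OH on an sp³ backbone C → alcohol.
  CH2OH: –OH on an sp³ carbon → alcohol.
Distinct types present: alcohol, amide, arene, carboxylic acid.

4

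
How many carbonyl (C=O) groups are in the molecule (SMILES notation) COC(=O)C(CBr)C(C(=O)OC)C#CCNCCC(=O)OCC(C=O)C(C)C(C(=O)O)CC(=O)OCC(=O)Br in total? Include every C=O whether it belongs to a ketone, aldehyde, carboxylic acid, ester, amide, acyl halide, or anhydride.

CH3OOC: ester, 1 C=O (running total 1).
CH(COOCH3): ester, 1 C=O (running total 2).
CH2COOCH2: ester, 1 C=O (running total 3).
CH(CHO): aldehyde, 1 C=O (running total 4).
CH(COOH): carboxylic acid, 1 C=O (running total 5).
CH2COOCH2: ester, 1 C=O (running total 6).
COBr: acyl halide, 1 C=O (running total 7).

7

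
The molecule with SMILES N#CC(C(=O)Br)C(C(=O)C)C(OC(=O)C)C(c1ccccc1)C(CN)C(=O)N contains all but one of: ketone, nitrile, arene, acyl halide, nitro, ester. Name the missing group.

nitrile: present (N≡C — N≡C–: carbon triple-bonded to nitrogen → nitrile).
acyl halide: present (CH(COBr) — pendant –C(=O)X: carbonyl C bonded to C and halogen → acyl halide).
ketone: present (CH(COCH3) — pendant –COCH3: carbonyl C bonded to two carbons → ketone).
arene: present (CH(C6H5) — pendant –C6H5: benzene ring → arene).
ester: present (CH(OCOCH3) — pendant –OC(=O)CH3: an acyloxy group → ester).
nitro: no segment matches this pattern.

nitro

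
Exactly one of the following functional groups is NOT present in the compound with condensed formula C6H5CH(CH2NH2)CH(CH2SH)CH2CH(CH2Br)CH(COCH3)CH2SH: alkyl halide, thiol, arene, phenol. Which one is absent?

alkyl halide: present (CH(CH2Br) — pendant –CH2X: halogen on sp³ carbon → alkyl halide).
arene: present (C6H5 — C6H5– phenyl ring → arene).
thiol: present (CH(CH2SH) — pendant –CH2SH → thiol).
phenol: no segment matches this pattern.

phenol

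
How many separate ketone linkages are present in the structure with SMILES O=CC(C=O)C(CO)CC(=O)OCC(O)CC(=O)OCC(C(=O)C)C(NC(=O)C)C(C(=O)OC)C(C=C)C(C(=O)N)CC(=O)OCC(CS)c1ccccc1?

Working along the chain:
  OHC: terminal –CHO: carbonyl C bonded to H and C → aldehyde.
  CH(CHO): pendant –CHO: carbonyl C bonded to C and H → aldehyde.
  CH(CH2OH): pendant –CH2OH on an sp³ backbone C → alcohol.
  CH2COOCH2: –C(=O)–O–C with C on the carbonyl side → ester.
  CH(OH): –OH on an sp³ carbon → alcohol (secondary).
  CH2COOCH2: –C(=O)–O–C with C on the carbonyl side → ester.
  CH(COCH3): pendant –COCH3: carbonyl C bonded to two carbons → ketone.
  CH(NHCOCH3): pendant –NHC(=O)CH3: N bonded to a carbonyl → amide (not amine).
  CH(COOCH3): pendant –COOCH3: carbonyl C bonded to C and –OCH3 → ester.
  CH(CH=CH2): pendant –CH=CH2: C=C double bond → alkene.
  CH(CONH2): pendant –CONH2: carbonyl C bonded to C and N → amide.
  CH2COOCH2: –C(=O)–O–C with C on the carbonyl side → ester.
  CH(CH2SH): pendant –CH2SH → thiol.
  C6H5: –C6H5 phenyl ring → arene.
Ketone appears at: CH(COCH3) → 1.

1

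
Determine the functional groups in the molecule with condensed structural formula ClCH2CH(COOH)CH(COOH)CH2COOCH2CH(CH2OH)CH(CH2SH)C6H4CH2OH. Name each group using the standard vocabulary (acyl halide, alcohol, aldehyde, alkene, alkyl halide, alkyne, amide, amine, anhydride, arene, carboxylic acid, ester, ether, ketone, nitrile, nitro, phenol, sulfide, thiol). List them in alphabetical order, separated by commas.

alcohol, alkyl halide, arene, carboxylic acid, ester, thiol

Taking each segment in turn:
  ClCH2: halogen on an sp³ carbon → alkyl halide.
  CH(COOH): pendant –COOH: carbonyl C bonded to C and –OH → carboxylic acid.
  CH(COOH): pendant –COOH: carbonyl C bonded to C and –OH → carboxylic acid.
  CH2COOCH2: –C(=O)–O–C with C on the carbonyl side → ester.
  CH(CH2OH): pendant –CH2OH on an sp³ backbone C → alcohol.
  CH(CH2SH): pendant –CH2SH → thiol.
  C6H4: para-disubstituted benzene ring → arene.
  CH2OH: –OH on an sp³ carbon → alcohol.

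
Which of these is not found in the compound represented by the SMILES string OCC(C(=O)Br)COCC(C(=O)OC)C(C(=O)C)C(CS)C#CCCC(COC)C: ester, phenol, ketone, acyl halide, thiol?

ester: present (CH(COOCH3) — pendant –COOCH3: carbonyl C bonded to C and –OCH3 → ester).
ketone: present (CH(COCH3) — pendant –COCH3: carbonyl C bonded to two carbons → ketone).
thiol: present (CH(CH2SH) — pendant –CH2SH → thiol).
acyl halide: present (CH(COBr) — pendant –C(=O)X: carbonyl C bonded to C and halogen → acyl halide).
phenol: absent. In HOCH2, the –OH is on an sp³ carbon, not on an aromatic ring, so it is an alcohol.

phenol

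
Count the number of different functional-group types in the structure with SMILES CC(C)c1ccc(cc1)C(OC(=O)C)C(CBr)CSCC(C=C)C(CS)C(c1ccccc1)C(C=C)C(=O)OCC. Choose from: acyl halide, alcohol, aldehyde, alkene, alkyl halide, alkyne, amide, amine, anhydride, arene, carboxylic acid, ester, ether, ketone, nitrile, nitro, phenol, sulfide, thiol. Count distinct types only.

Reading the structure from left to right:
  C6H4: para-disubstituted benzene ring → arene.
  CH(OCOCH3): pendant –OC(=O)CH3: an acyloxy group → ester.
  CH(CH2Br): pendant –CH2X: halogen on sp³ carbon → alkyl halide.
  CH2SCH2: C–S–C linkage → sulfide (thioether).
  CH(CH=CH2): pendant –CH=CH2: C=C double bond → alkene.
  CH(CH2SH): pendant –CH2SH → thiol.
  CH(C6H5): pendant –C6H5: benzene ring → arene.
  CH(CH=CH2): pendant –CH=CH2: C=C double bond → alkene.
  COOCH2CH3: –C(=O)OCH2CH3: carbonyl C bonded to C and to –OEt → ester.
Distinct types present: alkene, alkyl halide, arene, ester, sulfide, thiol.

6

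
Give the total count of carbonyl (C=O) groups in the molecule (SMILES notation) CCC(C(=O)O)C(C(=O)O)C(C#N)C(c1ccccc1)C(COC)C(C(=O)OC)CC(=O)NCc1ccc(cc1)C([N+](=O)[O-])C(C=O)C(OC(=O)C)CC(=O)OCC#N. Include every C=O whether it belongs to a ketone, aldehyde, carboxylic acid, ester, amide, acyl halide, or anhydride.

7

CH(COOH): carboxylic acid, 1 C=O (running total 1).
CH(COOH): carboxylic acid, 1 C=O (running total 2).
CH(COOCH3): ester, 1 C=O (running total 3).
CH2CONHCH2: amide, 1 C=O (running total 4).
CH(CHO): aldehyde, 1 C=O (running total 5).
CH(OCOCH3): ester, 1 C=O (running total 6).
CH2COOCH2: ester, 1 C=O (running total 7).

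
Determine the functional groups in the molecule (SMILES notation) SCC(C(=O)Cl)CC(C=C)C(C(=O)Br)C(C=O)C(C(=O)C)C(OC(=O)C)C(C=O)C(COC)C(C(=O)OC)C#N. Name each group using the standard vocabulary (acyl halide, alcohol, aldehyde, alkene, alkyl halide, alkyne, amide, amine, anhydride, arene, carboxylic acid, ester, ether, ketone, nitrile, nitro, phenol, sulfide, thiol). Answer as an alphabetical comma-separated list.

Working along the chain:
  HSCH2: –SH on an sp³ carbon → thiol.
  CH(COCl): pendant –C(=O)X: carbonyl C bonded to C and halogen → acyl halide.
  CH(CH=CH2): pendant –CH=CH2: C=C double bond → alkene.
  CH(COBr): pendant –C(=O)X: carbonyl C bonded to C and halogen → acyl halide.
  CH(CHO): pendant –CHO: carbonyl C bonded to C and H → aldehyde.
  CH(COCH3): pendant –COCH3: carbonyl C bonded to two carbons → ketone.
  CH(OCOCH3): pendant –OC(=O)CH3: an acyloxy group → ester.
  CH(CHO): pendant –CHO: carbonyl C bonded to C and H → aldehyde.
  CH(CH2OCH3): pendant –CH2OCH3: C–O–C linkage → ether.
  CH(COOCH3): pendant –COOCH3: carbonyl C bonded to C and –OCH3 → ester.
  CN: –C≡N: carbon triple-bonded to nitrogen → nitrile.

acyl halide, aldehyde, alkene, ester, ether, ketone, nitrile, thiol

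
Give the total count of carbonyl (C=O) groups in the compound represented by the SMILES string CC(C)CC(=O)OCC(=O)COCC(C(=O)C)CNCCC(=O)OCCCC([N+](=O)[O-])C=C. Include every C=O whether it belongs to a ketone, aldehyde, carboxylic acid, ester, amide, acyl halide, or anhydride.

CH2COOCH2: ester, 1 C=O (running total 1).
CO: ketone, 1 C=O (running total 2).
CH(COCH3): ketone, 1 C=O (running total 3).
CH2COOCH2: ester, 1 C=O (running total 4).

4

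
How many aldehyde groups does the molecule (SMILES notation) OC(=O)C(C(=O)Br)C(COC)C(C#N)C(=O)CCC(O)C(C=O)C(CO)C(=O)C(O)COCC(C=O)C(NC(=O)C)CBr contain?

2

Reading the structure from left to right:
  HOOC: –COOH: carbonyl C bonded to –OH and C → carboxylic acid (the –OH is not a separate alcohol).
  CH(COBr): pendant –C(=O)X: carbonyl C bonded to C and halogen → acyl halide.
  CH(CH2OCH3): pendant –CH2OCH3: C–O–C linkage → ether.
  CH(CN): pendant –C≡N: nitrile.
  CO: –C(=O)– with carbon on both sides → ketone.
  CH(OH): –OH on an sp³ carbon → alcohol (secondary).
  CH(CHO): pendant –CHO: carbonyl C bonded to C and H → aldehyde.
  CH(CH2OH): pendant –CH2OH on an sp³ backbone C → alcohol.
  CO: –C(=O)– with carbon on both sides → ketone.
  CH(OH): –OH on an sp³ carbon → alcohol (secondary).
  CH2OCH2: C–O–C with sp³ carbons on both sides and no adjacent C=O → ether.
  CH(CHO): pendant –CHO: carbonyl C bonded to C and H → aldehyde.
  CH(NHCOCH3): pendant –NHC(=O)CH3: N bonded to a carbonyl → amide (not amine).
  CH2Br: halogen on an sp³ carbon → alkyl halide.
Aldehyde appears at: CH(CHO), CH(CHO) → 2.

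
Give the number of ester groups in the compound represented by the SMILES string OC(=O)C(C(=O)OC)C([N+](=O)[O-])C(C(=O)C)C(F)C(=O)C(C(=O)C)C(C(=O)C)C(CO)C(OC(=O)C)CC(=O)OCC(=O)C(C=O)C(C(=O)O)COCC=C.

Taking each segment in turn:
  HOOC: –COOH: carbonyl C bonded to –OH and C → carboxylic acid (the –OH is not a separate alcohol).
  CH(COOCH3): pendant –COOCH3: carbonyl C bonded to C and –OCH3 → ester.
  CH(NO2): –NO2 on an sp³ carbon → nitro (the N=O is not a carbonyl).
  CH(COCH3): pendant –COCH3: carbonyl C bonded to two carbons → ketone.
  CH(F): halogen on an sp³ carbon → alkyl halide.
  CO: –C(=O)– with carbon on both sides → ketone.
  CH(COCH3): pendant –COCH3: carbonyl C bonded to two carbons → ketone.
  CH(COCH3): pendant –COCH3: carbonyl C bonded to two carbons → ketone.
  CH(CH2OH): pendant –CH2OH on an sp³ backbone C → alcohol.
  CH(OCOCH3): pendant –OC(=O)CH3: an acyloxy group → ester.
  CH2COOCH2: –C(=O)–O–C with C on the carbonyl side → ester.
  CO: –C(=O)– with carbon on both sides → ketone.
  CH(CHO): pendant –CHO: carbonyl C bonded to C and H → aldehyde.
  CH(COOH): pendant –COOH: carbonyl C bonded to C and –OH → carboxylic acid.
  CH2OCH2: C–O–C with sp³ carbons on both sides and no adjacent C=O → ether.
  CH=CH2: C=C double bond → alkene.
Ester appears at: CH(COOCH3), CH(OCOCH3), CH2COOCH2 → 3.

3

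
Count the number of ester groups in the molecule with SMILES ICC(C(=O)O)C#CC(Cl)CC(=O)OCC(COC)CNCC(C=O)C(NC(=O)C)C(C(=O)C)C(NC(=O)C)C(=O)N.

1

halogen on an sp³ carbon → alkyl halide.
pendant –COOH: carbonyl C bonded to C and –OH → carboxylic acid.
C≡C triple bond → alkyne.
halogen on an sp³ carbon → alkyl halide.
–C(=O)–O–C with C on the carbonyl side → ester.
pendant –CH2OCH3: C–O–C linkage → ether.
C–N–C with sp³ carbons and no adjacent C=O → amine (secondary).
pendant –CHO: carbonyl C bonded to C and H → aldehyde.
pendant –NHC(=O)CH3: N bonded to a carbonyl → amide (not amine).
pendant –COCH3: carbonyl C bonded to two carbons → ketone.
pendant –NHC(=O)CH3: N bonded to a carbonyl → amide (not amine).
–C(=O)NH2: carbonyl C bonded to C and to N → amide (the N is not a separate amine).
Ester appears at: CH2COOCH2 → 1.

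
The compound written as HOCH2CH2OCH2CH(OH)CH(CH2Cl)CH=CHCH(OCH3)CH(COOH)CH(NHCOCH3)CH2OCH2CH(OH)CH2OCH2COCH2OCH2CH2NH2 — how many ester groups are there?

Taking each segment in turn:
  HOCH2: HO– on an sp³ carbon → alcohol.
  CH2OCH2: C–O–C with sp³ carbons on both sides and no adjacent C=O → ether.
  CH(OH): –OH on an sp³ carbon → alcohol (secondary).
  CH(CH2Cl): pendant –CH2X: halogen on sp³ carbon → alkyl halide.
  CH=CH: C=C double bond → alkene.
  CH(OCH3): pendant –OCH3: C–O–C with sp³ C, no adjacent C=O → ether.
  CH(COOH): pendant –COOH: carbonyl C bonded to C and –OH → carboxylic acid.
  CH(NHCOCH3): pendant –NHC(=O)CH3: N bonded to a carbonyl → amide (not amine).
  CH2OCH2: C–O–C with sp³ carbons on both sides and no adjacent C=O → ether.
  CH(OH): –OH on an sp³ carbon → alcohol (secondary).
  CH2OCH2: C–O–C with sp³ carbons on both sides and no adjacent C=O → ether.
  CO: –C(=O)– with carbon on both sides → ketone.
  CH2OCH2: C–O–C with sp³ carbons on both sides and no adjacent C=O → ether.
  CH2NH2: –NH2 on an sp³ carbon with no adjacent C=O → amine.
No segment is a ester: CH2OCH2 is ether, not ester; CH(OCH3) is ether, not ester; CH(COOH) is carboxylic acid, not ester. → 0.

0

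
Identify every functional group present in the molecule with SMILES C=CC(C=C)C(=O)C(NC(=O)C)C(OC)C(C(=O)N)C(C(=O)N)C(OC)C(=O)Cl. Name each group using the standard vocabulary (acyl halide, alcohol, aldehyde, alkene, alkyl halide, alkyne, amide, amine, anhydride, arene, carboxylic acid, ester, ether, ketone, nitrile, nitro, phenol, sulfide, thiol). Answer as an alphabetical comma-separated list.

C=C double bond → alkene.
pendant –CH=CH2: C=C double bond → alkene.
–C(=O)– with carbon on both sides → ketone.
pendant –NHC(=O)CH3: N bonded to a carbonyl → amide (not amine).
pendant –OCH3: C–O–C with sp³ C, no adjacent C=O → ether.
pendant –CONH2: carbonyl C bonded to C and N → amide.
pendant –CONH2: carbonyl C bonded to C and N → amide.
pendant –OCH3: C–O–C with sp³ C, no adjacent C=O → ether.
–C(=O)Cl: carbonyl C bonded to C and to a halogen → acyl halide (not alkyl halide).

acyl halide, alkene, amide, ether, ketone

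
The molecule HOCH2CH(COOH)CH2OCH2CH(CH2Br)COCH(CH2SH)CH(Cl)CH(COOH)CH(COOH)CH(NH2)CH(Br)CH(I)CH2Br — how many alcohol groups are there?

1

Reading the structure from left to right:
  HOCH2: HO– on an sp³ carbon → alcohol.
  CH(COOH): pendant –COOH: carbonyl C bonded to C and –OH → carboxylic acid.
  CH2OCH2: C–O–C with sp³ carbons on both sides and no adjacent C=O → ether.
  CH(CH2Br): pendant –CH2X: halogen on sp³ carbon → alkyl halide.
  CO: –C(=O)– with carbon on both sides → ketone.
  CH(CH2SH): pendant –CH2SH → thiol.
  CH(Cl): halogen on an sp³ carbon → alkyl halide.
  CH(COOH): pendant –COOH: carbonyl C bonded to C and –OH → carboxylic acid.
  CH(COOH): pendant –COOH: carbonyl C bonded to C and –OH → carboxylic acid.
  CH(NH2): –NH2 on an sp³ carbon with no adjacent C=O → amine.
  CH(Br): halogen on an sp³ carbon → alkyl halide.
  CH(I): halogen on an sp³ carbon → alkyl halide.
  CH2Br: halogen on an sp³ carbon → alkyl halide.
Alcohol appears at: HOCH2 → 1.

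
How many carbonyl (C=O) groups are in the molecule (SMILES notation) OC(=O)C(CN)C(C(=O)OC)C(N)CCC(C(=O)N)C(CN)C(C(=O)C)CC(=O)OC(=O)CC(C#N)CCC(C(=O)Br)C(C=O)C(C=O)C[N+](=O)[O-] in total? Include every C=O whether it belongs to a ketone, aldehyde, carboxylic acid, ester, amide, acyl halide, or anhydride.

HOOC: carboxylic acid, 1 C=O (running total 1).
CH(COOCH3): ester, 1 C=O (running total 2).
CH(CONH2): amide, 1 C=O (running total 3).
CH(COCH3): ketone, 1 C=O (running total 4).
CH2CO-O-COCH2: anhydride, 2 C=O (running total 6).
CH(COBr): acyl halide, 1 C=O (running total 7).
CH(CHO): aldehyde, 1 C=O (running total 8).
CH(CHO): aldehyde, 1 C=O (running total 9).

9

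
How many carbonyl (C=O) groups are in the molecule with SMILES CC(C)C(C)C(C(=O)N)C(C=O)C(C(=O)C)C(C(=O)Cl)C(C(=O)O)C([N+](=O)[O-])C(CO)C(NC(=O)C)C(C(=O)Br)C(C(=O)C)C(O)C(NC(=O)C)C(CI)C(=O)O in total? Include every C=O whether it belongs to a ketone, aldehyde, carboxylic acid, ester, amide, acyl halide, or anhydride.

10

CH(CONH2): amide, 1 C=O (running total 1).
CH(CHO): aldehyde, 1 C=O (running total 2).
CH(COCH3): ketone, 1 C=O (running total 3).
CH(COCl): acyl halide, 1 C=O (running total 4).
CH(COOH): carboxylic acid, 1 C=O (running total 5).
CH(NHCOCH3): amide, 1 C=O (running total 6).
CH(COBr): acyl halide, 1 C=O (running total 7).
CH(COCH3): ketone, 1 C=O (running total 8).
CH(NHCOCH3): amide, 1 C=O (running total 9).
COOH: carboxylic acid, 1 C=O (running total 10).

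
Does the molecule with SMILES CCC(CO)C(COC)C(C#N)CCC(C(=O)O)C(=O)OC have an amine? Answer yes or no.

no

Taking each segment in turn:
  CH(CH2OH): pendant –CH2OH on an sp³ backbone C → alcohol.
  CH(CH2OCH3): pendant –CH2OCH3: C–O–C linkage → ether.
  CH(CN): pendant –C≡N: nitrile.
  CH(COOH): pendant –COOH: carbonyl C bonded to C and –OH → carboxylic acid.
  COOCH3: –C(=O)OCH3: carbonyl C bonded to C and to –OCH3 → ester (not ketone + ether).
The groups actually present are: alcohol, carboxylic acid, ester, ether, nitrile.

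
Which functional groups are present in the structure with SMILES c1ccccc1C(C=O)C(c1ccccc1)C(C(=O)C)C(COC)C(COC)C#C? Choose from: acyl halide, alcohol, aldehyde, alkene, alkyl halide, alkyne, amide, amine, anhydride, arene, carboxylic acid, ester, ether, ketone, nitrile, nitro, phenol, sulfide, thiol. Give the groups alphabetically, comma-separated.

aldehyde, alkyne, arene, ether, ketone

C6H5– phenyl ring → arene.
pendant –CHO: carbonyl C bonded to C and H → aldehyde.
pendant –C6H5: benzene ring → arene.
pendant –COCH3: carbonyl C bonded to two carbons → ketone.
pendant –CH2OCH3: C–O–C linkage → ether.
pendant –CH2OCH3: C–O–C linkage → ether.
C≡C triple bond → alkyne.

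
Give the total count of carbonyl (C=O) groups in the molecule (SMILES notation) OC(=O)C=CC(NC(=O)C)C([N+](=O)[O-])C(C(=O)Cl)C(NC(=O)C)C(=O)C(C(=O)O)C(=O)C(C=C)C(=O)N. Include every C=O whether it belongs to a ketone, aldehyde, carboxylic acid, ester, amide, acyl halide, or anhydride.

8

HOOC: carboxylic acid, 1 C=O (running total 1).
CH(NHCOCH3): amide, 1 C=O (running total 2).
CH(COCl): acyl halide, 1 C=O (running total 3).
CH(NHCOCH3): amide, 1 C=O (running total 4).
CO: ketone, 1 C=O (running total 5).
CH(COOH): carboxylic acid, 1 C=O (running total 6).
CO: ketone, 1 C=O (running total 7).
CONH2: amide, 1 C=O (running total 8).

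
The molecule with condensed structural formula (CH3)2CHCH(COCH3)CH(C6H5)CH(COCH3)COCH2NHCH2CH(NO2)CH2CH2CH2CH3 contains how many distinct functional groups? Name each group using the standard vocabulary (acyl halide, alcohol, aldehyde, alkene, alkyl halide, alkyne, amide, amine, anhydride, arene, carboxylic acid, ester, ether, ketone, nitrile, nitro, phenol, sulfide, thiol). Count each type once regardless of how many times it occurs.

4

Working along the chain:
  CH(COCH3): pendant –COCH3: carbonyl C bonded to two carbons → ketone.
  CH(C6H5): pendant –C6H5: benzene ring → arene.
  CH(COCH3): pendant –COCH3: carbonyl C bonded to two carbons → ketone.
  CO: –C(=O)– with carbon on both sides → ketone.
  CH2NHCH2: C–N–C with sp³ carbons and no adjacent C=O → amine (secondary).
  CH(NO2): –NO2 on an sp³ carbon → nitro (the N=O is not a carbonyl).
Distinct types present: amine, arene, ketone, nitro.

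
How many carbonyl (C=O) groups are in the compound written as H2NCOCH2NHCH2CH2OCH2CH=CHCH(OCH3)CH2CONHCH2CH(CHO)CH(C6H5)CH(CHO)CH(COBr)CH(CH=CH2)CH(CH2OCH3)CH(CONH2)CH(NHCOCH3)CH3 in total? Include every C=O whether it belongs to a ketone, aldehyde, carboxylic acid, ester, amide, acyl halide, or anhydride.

7

H2NCO: amide, 1 C=O (running total 1).
CH2CONHCH2: amide, 1 C=O (running total 2).
CH(CHO): aldehyde, 1 C=O (running total 3).
CH(CHO): aldehyde, 1 C=O (running total 4).
CH(COBr): acyl halide, 1 C=O (running total 5).
CH(CONH2): amide, 1 C=O (running total 6).
CH(NHCOCH3): amide, 1 C=O (running total 7).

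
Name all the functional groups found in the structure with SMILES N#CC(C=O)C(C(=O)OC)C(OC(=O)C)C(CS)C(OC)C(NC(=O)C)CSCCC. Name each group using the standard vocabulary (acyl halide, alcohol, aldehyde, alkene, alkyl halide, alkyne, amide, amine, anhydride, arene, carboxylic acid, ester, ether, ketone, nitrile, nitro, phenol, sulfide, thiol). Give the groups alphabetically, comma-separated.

N≡C–: carbon triple-bonded to nitrogen → nitrile.
pendant –CHO: carbonyl C bonded to C and H → aldehyde.
pendant –COOCH3: carbonyl C bonded to C and –OCH3 → ester.
pendant –OC(=O)CH3: an acyloxy group → ester.
pendant –CH2SH → thiol.
pendant –OCH3: C–O–C with sp³ C, no adjacent C=O → ether.
pendant –NHC(=O)CH3: N bonded to a carbonyl → amide (not amine).
C–S–C linkage → sulfide (thioether).

aldehyde, amide, ester, ether, nitrile, sulfide, thiol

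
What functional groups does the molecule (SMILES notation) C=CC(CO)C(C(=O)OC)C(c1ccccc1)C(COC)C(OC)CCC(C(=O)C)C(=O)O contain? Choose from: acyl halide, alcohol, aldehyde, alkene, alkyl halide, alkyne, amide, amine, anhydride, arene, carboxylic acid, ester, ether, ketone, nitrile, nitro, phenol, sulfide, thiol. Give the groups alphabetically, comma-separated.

alcohol, alkene, arene, carboxylic acid, ester, ether, ketone

Reading the structure from left to right:
  CH2=CH: C=C double bond → alkene.
  CH(CH2OH): pendant –CH2OH on an sp³ backbone C → alcohol.
  CH(COOCH3): pendant –COOCH3: carbonyl C bonded to C and –OCH3 → ester.
  CH(C6H5): pendant –C6H5: benzene ring → arene.
  CH(CH2OCH3): pendant –CH2OCH3: C–O–C linkage → ether.
  CH(OCH3): pendant –OCH3: C–O–C with sp³ C, no adjacent C=O → ether.
  CH(COCH3): pendant –COCH3: carbonyl C bonded to two carbons → ketone.
  COOH: –COOH: carbonyl C bonded to –OH and C → carboxylic acid (the –OH is not a separate alcohol).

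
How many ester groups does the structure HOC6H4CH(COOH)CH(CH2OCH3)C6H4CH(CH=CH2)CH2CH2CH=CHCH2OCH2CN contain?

0

–OH attached directly to an aromatic ring → phenol (not alcohol); the ring itself is an arene.
pendant –COOH: carbonyl C bonded to C and –OH → carboxylic acid.
pendant –CH2OCH3: C–O–C linkage → ether.
para-disubstituted benzene ring → arene.
pendant –CH=CH2: C=C double bond → alkene.
C=C double bond → alkene.
C–O–C with sp³ carbons on both sides and no adjacent C=O → ether.
–C≡N: carbon triple-bonded to nitrogen → nitrile.
No segment is a ester: CH(COOH) is carboxylic acid, not ester; CH(CH2OCH3) is ether, not ester; CH2OCH2 is ether, not ester. → 0.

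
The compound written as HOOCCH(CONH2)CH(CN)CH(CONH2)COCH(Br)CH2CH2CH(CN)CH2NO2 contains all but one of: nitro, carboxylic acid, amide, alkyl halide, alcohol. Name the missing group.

nitro: present (CH2NO2 — –NO2 on carbon → nitro group).
amide: present (CH(CONH2) — pendant –CONH2: carbonyl C bonded to C and N → amide).
alkyl halide: present (CH(Br) — halogen on an sp³ carbon → alkyl halide).
carboxylic acid: present (HOOC — –COOH: carbonyl C bonded to –OH and C → carboxylic acid (the –OH is not a separate alcohol)).
alcohol: absent. In HOOC, the –OH sits on a carbonyl carbon, making it part of a carboxylic acid, not an alcohol.

alcohol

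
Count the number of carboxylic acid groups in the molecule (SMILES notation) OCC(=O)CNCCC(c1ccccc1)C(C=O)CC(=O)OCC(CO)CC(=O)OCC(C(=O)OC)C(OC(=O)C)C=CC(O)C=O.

Working along the chain:
  HOCH2: HO– on an sp³ carbon → alcohol.
  CO: –C(=O)– with carbon on both sides → ketone.
  CH2NHCH2: C–N–C with sp³ carbons and no adjacent C=O → amine (secondary).
  CH(C6H5): pendant –C6H5: benzene ring → arene.
  CH(CHO): pendant –CHO: carbonyl C bonded to C and H → aldehyde.
  CH2COOCH2: –C(=O)–O–C with C on the carbonyl side → ester.
  CH(CH2OH): pendant –CH2OH on an sp³ backbone C → alcohol.
  CH2COOCH2: –C(=O)–O–C with C on the carbonyl side → ester.
  CH(COOCH3): pendant –COOCH3: carbonyl C bonded to C and –OCH3 → ester.
  CH(OCOCH3): pendant –OC(=O)CH3: an acyloxy group → ester.
  CH=CH: C=C double bond → alkene.
  CH(OH): –OH on an sp³ carbon → alcohol (secondary).
  CHO: terminal –CHO: carbonyl C bonded to H and C → aldehyde.
No segment is a carboxylic acid: HOCH2 is alcohol, not carboxylic acid; CH(CHO) is aldehyde, not carboxylic acid; CH2COOCH2 is ester, not carboxylic acid. → 0.

0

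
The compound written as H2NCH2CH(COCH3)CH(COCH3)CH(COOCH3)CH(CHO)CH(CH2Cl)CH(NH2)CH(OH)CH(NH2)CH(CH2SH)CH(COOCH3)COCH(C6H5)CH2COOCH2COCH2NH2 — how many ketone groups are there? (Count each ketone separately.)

Taking each segment in turn:
  H2NCH2: –NH2 on an sp³ carbon with no adjacent C=O → amine.
  CH(COCH3): pendant –COCH3: carbonyl C bonded to two carbons → ketone.
  CH(COCH3): pendant –COCH3: carbonyl C bonded to two carbons → ketone.
  CH(COOCH3): pendant –COOCH3: carbonyl C bonded to C and –OCH3 → ester.
  CH(CHO): pendant –CHO: carbonyl C bonded to C and H → aldehyde.
  CH(CH2Cl): pendant –CH2X: halogen on sp³ carbon → alkyl halide.
  CH(NH2): –NH2 on an sp³ carbon with no adjacent C=O → amine.
  CH(OH): –OH on an sp³ carbon → alcohol (secondary).
  CH(NH2): –NH2 on an sp³ carbon with no adjacent C=O → amine.
  CH(CH2SH): pendant –CH2SH → thiol.
  CH(COOCH3): pendant –COOCH3: carbonyl C bonded to C and –OCH3 → ester.
  CO: –C(=O)– with carbon on both sides → ketone.
  CH(C6H5): pendant –C6H5: benzene ring → arene.
  CH2COOCH2: –C(=O)–O–C with C on the carbonyl side → ester.
  CO: –C(=O)– with carbon on both sides → ketone.
  CH2NH2: –NH2 on an sp³ carbon with no adjacent C=O → amine.
Ketone appears at: CH(COCH3), CH(COCH3), CO, CO → 4.

4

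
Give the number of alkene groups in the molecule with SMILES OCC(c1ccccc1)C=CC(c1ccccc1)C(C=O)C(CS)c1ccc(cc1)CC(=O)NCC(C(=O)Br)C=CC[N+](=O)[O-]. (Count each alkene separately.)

2

HO– on an sp³ carbon → alcohol.
pendant –C6H5: benzene ring → arene.
C=C double bond → alkene.
pendant –C6H5: benzene ring → arene.
pendant –CHO: carbonyl C bonded to C and H → aldehyde.
pendant –CH2SH → thiol.
para-disubstituted benzene ring → arene.
–C(=O)–N– linkage → amide (the N is not an amine).
pendant –C(=O)X: carbonyl C bonded to C and halogen → acyl halide.
C=C double bond → alkene.
–NO2 on carbon → nitro group.
Alkene appears at: CH=CH, CH=CH → 2.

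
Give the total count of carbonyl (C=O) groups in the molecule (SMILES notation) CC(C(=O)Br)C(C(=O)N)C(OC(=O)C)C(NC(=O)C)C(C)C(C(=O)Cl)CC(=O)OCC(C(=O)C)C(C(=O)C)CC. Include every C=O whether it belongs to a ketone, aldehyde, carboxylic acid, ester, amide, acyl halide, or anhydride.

8

CH(COBr): acyl halide, 1 C=O (running total 1).
CH(CONH2): amide, 1 C=O (running total 2).
CH(OCOCH3): ester, 1 C=O (running total 3).
CH(NHCOCH3): amide, 1 C=O (running total 4).
CH(COCl): acyl halide, 1 C=O (running total 5).
CH2COOCH2: ester, 1 C=O (running total 6).
CH(COCH3): ketone, 1 C=O (running total 7).
CH(COCH3): ketone, 1 C=O (running total 8).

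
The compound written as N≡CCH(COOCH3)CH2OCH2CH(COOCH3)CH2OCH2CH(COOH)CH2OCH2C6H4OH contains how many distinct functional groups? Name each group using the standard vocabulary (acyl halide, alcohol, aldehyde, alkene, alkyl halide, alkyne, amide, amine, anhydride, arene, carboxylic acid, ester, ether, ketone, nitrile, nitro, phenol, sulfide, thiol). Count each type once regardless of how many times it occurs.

N≡C–: carbon triple-bonded to nitrogen → nitrile.
pendant –COOCH3: carbonyl C bonded to C and –OCH3 → ester.
C–O–C with sp³ carbons on both sides and no adjacent C=O → ether.
pendant –COOCH3: carbonyl C bonded to C and –OCH3 → ester.
C–O–C with sp³ carbons on both sides and no adjacent C=O → ether.
pendant –COOH: carbonyl C bonded to C and –OH → carboxylic acid.
C–O–C with sp³ carbons on both sides and no adjacent C=O → ether.
–OH attached directly to an aromatic ring → phenol (not alcohol); the ring itself is an arene.
Distinct types present: arene, carboxylic acid, ester, ether, nitrile, phenol.

6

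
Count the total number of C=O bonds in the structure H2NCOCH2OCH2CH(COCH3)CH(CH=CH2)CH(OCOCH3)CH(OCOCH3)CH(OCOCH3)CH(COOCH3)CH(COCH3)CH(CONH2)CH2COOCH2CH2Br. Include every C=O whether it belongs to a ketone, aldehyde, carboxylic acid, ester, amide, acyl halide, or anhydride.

H2NCO: amide, 1 C=O (running total 1).
CH(COCH3): ketone, 1 C=O (running total 2).
CH(OCOCH3): ester, 1 C=O (running total 3).
CH(OCOCH3): ester, 1 C=O (running total 4).
CH(OCOCH3): ester, 1 C=O (running total 5).
CH(COOCH3): ester, 1 C=O (running total 6).
CH(COCH3): ketone, 1 C=O (running total 7).
CH(CONH2): amide, 1 C=O (running total 8).
CH2COOCH2: ester, 1 C=O (running total 9).

9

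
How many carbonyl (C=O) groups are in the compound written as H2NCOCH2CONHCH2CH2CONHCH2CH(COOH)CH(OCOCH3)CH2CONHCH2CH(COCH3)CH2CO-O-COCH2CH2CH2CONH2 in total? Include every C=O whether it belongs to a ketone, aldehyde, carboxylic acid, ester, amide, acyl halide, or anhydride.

H2NCO: amide, 1 C=O (running total 1).
CH2CONHCH2: amide, 1 C=O (running total 2).
CH2CONHCH2: amide, 1 C=O (running total 3).
CH(COOH): carboxylic acid, 1 C=O (running total 4).
CH(OCOCH3): ester, 1 C=O (running total 5).
CH2CONHCH2: amide, 1 C=O (running total 6).
CH(COCH3): ketone, 1 C=O (running total 7).
CH2CO-O-COCH2: anhydride, 2 C=O (running total 9).
CONH2: amide, 1 C=O (running total 10).

10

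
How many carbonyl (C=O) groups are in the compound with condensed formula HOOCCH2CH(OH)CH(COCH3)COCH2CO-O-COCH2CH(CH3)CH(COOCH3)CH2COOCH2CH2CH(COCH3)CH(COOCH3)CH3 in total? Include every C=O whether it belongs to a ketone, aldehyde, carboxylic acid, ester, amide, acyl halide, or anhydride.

HOOC: carboxylic acid, 1 C=O (running total 1).
CH(COCH3): ketone, 1 C=O (running total 2).
CO: ketone, 1 C=O (running total 3).
CH2CO-O-COCH2: anhydride, 2 C=O (running total 5).
CH(COOCH3): ester, 1 C=O (running total 6).
CH2COOCH2: ester, 1 C=O (running total 7).
CH(COCH3): ketone, 1 C=O (running total 8).
CH(COOCH3): ester, 1 C=O (running total 9).

9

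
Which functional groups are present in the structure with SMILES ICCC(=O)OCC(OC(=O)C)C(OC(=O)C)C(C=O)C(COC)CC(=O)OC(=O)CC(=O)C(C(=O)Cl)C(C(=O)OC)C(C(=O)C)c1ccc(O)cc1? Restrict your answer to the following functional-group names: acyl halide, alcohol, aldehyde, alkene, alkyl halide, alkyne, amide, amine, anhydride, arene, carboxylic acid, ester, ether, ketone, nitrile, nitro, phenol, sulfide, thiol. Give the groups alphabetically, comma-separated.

halogen on an sp³ carbon → alkyl halide.
–C(=O)–O–C with C on the carbonyl side → ester.
pendant –OC(=O)CH3: an acyloxy group → ester.
pendant –OC(=O)CH3: an acyloxy group → ester.
pendant –CHO: carbonyl C bonded to C and H → aldehyde.
pendant –CH2OCH3: C–O–C linkage → ether.
two acyl groups sharing one oxygen, –C(=O)–O–C(=O)– → anhydride.
–C(=O)– with carbon on both sides → ketone.
pendant –C(=O)X: carbonyl C bonded to C and halogen → acyl halide.
pendant –COOCH3: carbonyl C bonded to C and –OCH3 → ester.
pendant –COCH3: carbonyl C bonded to two carbons → ketone.
–OH attached directly to an aromatic ring → phenol (not alcohol); the ring itself is an arene.

acyl halide, aldehyde, alkyl halide, anhydride, arene, ester, ether, ketone, phenol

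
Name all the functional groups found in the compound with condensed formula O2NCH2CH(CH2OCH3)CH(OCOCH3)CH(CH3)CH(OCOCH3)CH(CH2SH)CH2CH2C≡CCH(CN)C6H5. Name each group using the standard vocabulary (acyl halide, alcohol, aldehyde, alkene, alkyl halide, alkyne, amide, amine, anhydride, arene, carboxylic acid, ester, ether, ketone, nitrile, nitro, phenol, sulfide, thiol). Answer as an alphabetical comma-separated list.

Working along the chain:
  O2NCH2: –NO2 on carbon → nitro group.
  CH(CH2OCH3): pendant –CH2OCH3: C–O–C linkage → ether.
  CH(OCOCH3): pendant –OC(=O)CH3: an acyloxy group → ester.
  CH(OCOCH3): pendant –OC(=O)CH3: an acyloxy group → ester.
  CH(CH2SH): pendant –CH2SH → thiol.
  C≡C: C≡C triple bond → alkyne.
  CH(CN): pendant –C≡N: nitrile.
  C6H5: –C6H5 phenyl ring → arene.

alkyne, arene, ester, ether, nitrile, nitro, thiol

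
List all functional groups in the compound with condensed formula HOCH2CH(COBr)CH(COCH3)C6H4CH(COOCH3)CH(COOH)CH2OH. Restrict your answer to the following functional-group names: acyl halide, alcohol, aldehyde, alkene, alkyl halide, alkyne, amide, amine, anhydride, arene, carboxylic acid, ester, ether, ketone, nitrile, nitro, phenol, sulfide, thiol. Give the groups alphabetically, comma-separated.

acyl halide, alcohol, arene, carboxylic acid, ester, ketone

Reading the structure from left to right:
  HOCH2: HO– on an sp³ carbon → alcohol.
  CH(COBr): pendant –C(=O)X: carbonyl C bonded to C and halogen → acyl halide.
  CH(COCH3): pendant –COCH3: carbonyl C bonded to two carbons → ketone.
  C6H4: para-disubstituted benzene ring → arene.
  CH(COOCH3): pendant –COOCH3: carbonyl C bonded to C and –OCH3 → ester.
  CH(COOH): pendant –COOH: carbonyl C bonded to C and –OH → carboxylic acid.
  CH2OH: –OH on an sp³ carbon → alcohol.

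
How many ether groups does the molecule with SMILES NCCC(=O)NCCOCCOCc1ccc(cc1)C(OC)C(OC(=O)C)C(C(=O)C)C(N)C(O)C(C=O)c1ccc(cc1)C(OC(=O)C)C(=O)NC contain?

3

Working along the chain:
  H2NCH2: –NH2 on an sp³ carbon with no adjacent C=O → amine.
  CH2CONHCH2: –C(=O)–N– linkage → amide (the N is not an amine).
  CH2OCH2: C–O–C with sp³ carbons on both sides and no adjacent C=O → ether.
  CH2OCH2: C–O–C with sp³ carbons on both sides and no adjacent C=O → ether.
  C6H4: para-disubstituted benzene ring → arene.
  CH(OCH3): pendant –OCH3: C–O–C with sp³ C, no adjacent C=O → ether.
  CH(OCOCH3): pendant –OC(=O)CH3: an acyloxy group → ester.
  CH(COCH3): pendant –COCH3: carbonyl C bonded to two carbons → ketone.
  CH(NH2): –NH2 on an sp³ carbon with no adjacent C=O → amine.
  CH(OH): –OH on an sp³ carbon → alcohol (secondary).
  CH(CHO): pendant –CHO: carbonyl C bonded to C and H → aldehyde.
  C6H4: para-disubstituted benzene ring → arene.
  CH(OCOCH3): pendant –OC(=O)CH3: an acyloxy group → ester.
  CONHCH3: –C(=O)NHCH3: carbonyl C bonded to C and to N → amide (the N is not an amine).
Ether appears at: CH2OCH2, CH2OCH2, CH(OCH3) → 3.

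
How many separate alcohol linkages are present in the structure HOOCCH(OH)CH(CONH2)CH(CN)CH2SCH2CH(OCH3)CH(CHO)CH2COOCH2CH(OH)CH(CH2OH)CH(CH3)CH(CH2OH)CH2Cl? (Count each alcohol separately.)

4

–COOH: carbonyl C bonded to –OH and C → carboxylic acid (the –OH is not a separate alcohol).
–OH on an sp³ carbon → alcohol (secondary).
pendant –CONH2: carbonyl C bonded to C and N → amide.
pendant –C≡N: nitrile.
C–S–C linkage → sulfide (thioether).
pendant –OCH3: C–O–C with sp³ C, no adjacent C=O → ether.
pendant –CHO: carbonyl C bonded to C and H → aldehyde.
–C(=O)–O–C with C on the carbonyl side → ester.
–OH on an sp³ carbon → alcohol (secondary).
pendant –CH2OH on an sp³ backbone C → alcohol.
pendant –CH2OH on an sp³ backbone C → alcohol.
halogen on an sp³ carbon → alkyl halide.
Alcohol appears at: CH(OH), CH(OH), CH(CH2OH), CH(CH2OH) → 4.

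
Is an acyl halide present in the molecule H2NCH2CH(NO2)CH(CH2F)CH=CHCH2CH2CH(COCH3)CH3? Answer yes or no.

no

Reading the structure from left to right:
  H2NCH2: –NH2 on an sp³ carbon with no adjacent C=O → amine.
  CH(NO2): –NO2 on an sp³ carbon → nitro (the N=O is not a carbonyl).
  CH(CH2F): pendant –CH2X: halogen on sp³ carbon → alkyl halide.
  CH=CH: C=C double bond → alkene.
  CH(COCH3): pendant –COCH3: carbonyl C bonded to two carbons → ketone.
The groups actually present are: alkene, alkyl halide, amine, ketone, nitro.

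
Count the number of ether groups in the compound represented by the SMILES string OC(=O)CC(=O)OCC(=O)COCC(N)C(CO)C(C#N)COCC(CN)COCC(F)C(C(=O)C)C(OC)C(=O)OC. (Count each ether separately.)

Working along the chain:
  HOOC: –COOH: carbonyl C bonded to –OH and C → carboxylic acid (the –OH is not a separate alcohol).
  CH2COOCH2: –C(=O)–O–C with C on the carbonyl side → ester.
  CO: –C(=O)– with carbon on both sides → ketone.
  CH2OCH2: C–O–C with sp³ carbons on both sides and no adjacent C=O → ether.
  CH(NH2): –NH2 on an sp³ carbon with no adjacent C=O → amine.
  CH(CH2OH): pendant –CH2OH on an sp³ backbone C → alcohol.
  CH(CN): pendant –C≡N: nitrile.
  CH2OCH2: C–O–C with sp³ carbons on both sides and no adjacent C=O → ether.
  CH(CH2NH2): pendant –CH2NH2: N on sp³ C, no adjacent C=O → amine.
  CH2OCH2: C–O–C with sp³ carbons on both sides and no adjacent C=O → ether.
  CH(F): halogen on an sp³ carbon → alkyl halide.
  CH(COCH3): pendant –COCH3: carbonyl C bonded to two carbons → ketone.
  CH(OCH3): pendant –OCH3: C–O–C with sp³ C, no adjacent C=O → ether.
  COOCH3: –C(=O)OCH3: carbonyl C bonded to C and to –OCH3 → ester (not ketone + ether).
Ether appears at: CH2OCH2, CH2OCH2, CH2OCH2, CH(OCH3) → 4.

4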